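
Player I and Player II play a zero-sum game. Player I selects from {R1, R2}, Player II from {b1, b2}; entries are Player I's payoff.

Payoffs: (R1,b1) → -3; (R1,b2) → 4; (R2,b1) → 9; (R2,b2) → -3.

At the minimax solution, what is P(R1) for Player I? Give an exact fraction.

12/19

Row minima: R1 → -3, R2 → -3; maximin = -3.
Column maxima: b1 → 9, b2 → 4; minimax = 4.
-3 ≠ 4, so there is no saddle point; optimal play is mixed.
Let Player I play R1 with probability p. Expected payoff against b1: (-3)p + 9(1−p) = −12p + 9; against b2: 4p + (-3)(1−p) = 7p − 3.
Setting these equal: −12p + 9 = 7p − 3 ⇒ −19p = -12 ⇒ p = 12/19, and the value is (-12)·(12/19) + 9 = 27/19.
For Player II: with q = P(b1), equating R1's and R2's payoffs gives −7q + 4 = 12q − 3 ⇒ q = 7/19.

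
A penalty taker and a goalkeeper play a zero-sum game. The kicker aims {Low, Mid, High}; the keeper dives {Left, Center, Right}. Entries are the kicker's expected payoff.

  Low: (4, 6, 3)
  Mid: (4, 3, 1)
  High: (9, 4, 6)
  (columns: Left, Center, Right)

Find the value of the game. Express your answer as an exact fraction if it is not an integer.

Row minima: Low → 3, Mid → 1, High → 4; maximin = 4.
Column maxima: Left → 9, Center → 6, Right → 6; minimax = 6.
4 ≠ 6, so there is no saddle point; optimal play is mixed.
Mid is strictly dominated by High, so the kicker never plays it.
Left is strictly dominated by Right (it gives the kicker strictly more in every row), so the keeper never plays it.
On the remaining 2×2 (Low, High vs Center, Right):
Let the kicker play Low with probability p. Expected payoff against Center: 6p + 4(1−p) = 2p + 4; against Right: 3p + 6(1−p) = −3p + 6.
Setting these equal: 2p + 4 = −3p + 6 ⇒ 5p = 2 ⇒ p = 2/5, and the value is (2)·(2/5) + 4 = 24/5.
For the keeper: with q = P(Center), equating Low's and High's payoffs gives 3q + 3 = −2q + 6 ⇒ q = 3/5.

24/5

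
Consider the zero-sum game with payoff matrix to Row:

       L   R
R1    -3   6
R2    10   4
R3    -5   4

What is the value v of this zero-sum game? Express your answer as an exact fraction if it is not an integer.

Row minima: R1 → -3, R2 → 4, R3 → -5; maximin = 4.
Column maxima: L → 10, R → 6; minimax = 6.
4 ≠ 6, so there is no saddle point; optimal play is mixed.
R3 is strictly dominated by R1, so Row never plays it.
On the remaining 2×2 (R1, R2 vs L, R):
Let Row play R1 with probability p. Expected payoff against L: (-3)p + 10(1−p) = −13p + 10; against R: 6p + 4(1−p) = 2p + 4.
Setting these equal: −13p + 10 = 2p + 4 ⇒ −15p = -6 ⇒ p = 2/5, and the value is (-13)·(2/5) + 10 = 24/5.
For Column: with q = P(L), equating R1's and R2's payoffs gives −9q + 6 = 6q + 4 ⇒ q = 2/15.

24/5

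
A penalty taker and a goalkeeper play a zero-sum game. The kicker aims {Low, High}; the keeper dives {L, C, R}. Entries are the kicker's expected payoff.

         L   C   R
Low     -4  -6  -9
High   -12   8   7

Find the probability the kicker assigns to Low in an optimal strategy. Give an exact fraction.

Row minima: Low → -9, High → -12; maximin = -9.
Column maxima: L → -4, C → 8, R → 7; minimax = -4.
-9 ≠ -4, so there is no saddle point; optimal play is mixed.
C is strictly dominated by R (it gives the kicker strictly more in every row), so the keeper never plays it.
On the remaining 2×2 (Low, High vs L, R):
Let the kicker play Low with probability p. Expected payoff against L: (-4)p + (-12)(1−p) = 8p − 12; against R: (-9)p + 7(1−p) = −16p + 7.
Setting these equal: 8p − 12 = −16p + 7 ⇒ 24p = 19 ⇒ p = 19/24, and the value is (8)·(19/24) − 12 = -17/3.
For the keeper: with q = P(L), equating Low's and High's payoffs gives 5q − 9 = −19q + 7 ⇒ q = 2/3.

19/24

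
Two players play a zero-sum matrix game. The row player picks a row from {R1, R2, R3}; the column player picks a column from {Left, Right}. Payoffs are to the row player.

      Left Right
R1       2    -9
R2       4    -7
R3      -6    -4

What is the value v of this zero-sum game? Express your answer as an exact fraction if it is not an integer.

-58/13

Row minima: R1 → -9, R2 → -7, R3 → -6; maximin = -6.
Column maxima: Left → 4, Right → -4; minimax = -4.
-6 ≠ -4, so there is no saddle point; optimal play is mixed.
R1 is strictly dominated by R2, so the row player never plays it.
On the remaining 2×2 (R2, R3 vs Left, Right):
Let the row player play R2 with probability p. Expected payoff against Left: 4p + (-6)(1−p) = 10p − 6; against Right: (-7)p + (-4)(1−p) = −3p − 4.
Setting these equal: 10p − 6 = −3p − 4 ⇒ 13p = 2 ⇒ p = 2/13, and the value is (10)·(2/13) − 6 = -58/13.
For the column player: with q = P(Left), equating R2's and R3's payoffs gives 11q − 7 = −2q − 4 ⇒ q = 3/13.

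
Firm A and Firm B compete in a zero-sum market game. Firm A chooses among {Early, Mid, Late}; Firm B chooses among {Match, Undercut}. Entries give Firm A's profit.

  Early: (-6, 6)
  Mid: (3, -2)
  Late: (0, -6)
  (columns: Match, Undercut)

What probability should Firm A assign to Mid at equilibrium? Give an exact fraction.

12/17

Row minima: Early → -6, Mid → -2, Late → -6; maximin = -2.
Column maxima: Match → 3, Undercut → 6; minimax = 3.
-2 ≠ 3, so there is no saddle point; optimal play is mixed.
Late is strictly dominated by Mid, so Firm A never plays it.
On the remaining 2×2 (Early, Mid vs Match, Undercut):
Let Firm A play Early with probability p. Expected payoff against Match: (-6)p + 3(1−p) = −9p + 3; against Undercut: 6p + (-2)(1−p) = 8p − 2.
Setting these equal: −9p + 3 = 8p − 2 ⇒ −17p = -5 ⇒ p = 5/17, and the value is (-9)·(5/17) + 3 = 6/17.
For Firm B: with q = P(Match), equating Early's and Mid's payoffs gives −12q + 6 = 5q − 2 ⇒ q = 8/17.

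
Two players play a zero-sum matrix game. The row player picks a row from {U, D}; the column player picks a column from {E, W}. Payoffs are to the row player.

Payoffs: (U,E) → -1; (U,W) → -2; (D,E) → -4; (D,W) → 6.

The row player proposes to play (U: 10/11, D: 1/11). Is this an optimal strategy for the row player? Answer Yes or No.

Yes

Against E this mix gives (10/11)·(-1) + (1/11)·(-4) = -14/11.
Against W this mix gives (10/11)·(-2) + (1/11)·6 = -14/11.
All of the column player's active replies (E, W) yield -14/11, and no column does worse for the row player. The mix makes the column player indifferent and guarantees -14/11, so it is optimal.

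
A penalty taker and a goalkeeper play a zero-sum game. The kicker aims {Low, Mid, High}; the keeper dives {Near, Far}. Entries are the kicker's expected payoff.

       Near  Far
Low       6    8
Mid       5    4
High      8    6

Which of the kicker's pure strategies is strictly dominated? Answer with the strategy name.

Low gives a strictly higher payoff than Mid against every column: 6 > 5, 8 > 4.
So Mid is strictly dominated and the kicker never plays it.

Mid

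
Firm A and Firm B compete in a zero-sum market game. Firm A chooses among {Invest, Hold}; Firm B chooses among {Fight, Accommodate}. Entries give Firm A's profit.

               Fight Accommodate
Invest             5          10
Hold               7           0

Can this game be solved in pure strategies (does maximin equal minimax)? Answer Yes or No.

Row minima: Invest → 5, Hold → 0; maximin = 5.
Column maxima: Fight → 7, Accommodate → 10; minimax = 7.
5 ≠ 7, so no pure-strategy equilibrium exists.

No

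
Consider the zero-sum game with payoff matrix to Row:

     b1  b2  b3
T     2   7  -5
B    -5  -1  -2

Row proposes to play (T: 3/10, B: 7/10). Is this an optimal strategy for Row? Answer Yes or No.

Yes

Against b1 this mix gives (3/10)·2 + (7/10)·(-5) = -29/10.
Against b2 this mix gives (3/10)·7 + (7/10)·(-1) = 7/5.
Against b3 this mix gives (3/10)·(-5) + (7/10)·(-2) = -29/10.
All of Column's active replies (b1, b3) yield -29/10, and no column does worse for Row. The mix makes Column indifferent and guarantees -29/10, so it is optimal.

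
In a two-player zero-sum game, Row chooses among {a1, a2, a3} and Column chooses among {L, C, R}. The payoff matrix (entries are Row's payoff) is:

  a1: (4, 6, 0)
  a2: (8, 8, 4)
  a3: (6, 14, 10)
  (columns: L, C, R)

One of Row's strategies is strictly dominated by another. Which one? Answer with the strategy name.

a2 gives a strictly higher payoff than a1 against every column: 8 > 4, 8 > 6, 4 > 0.
So a1 is strictly dominated and Row never plays it.

a1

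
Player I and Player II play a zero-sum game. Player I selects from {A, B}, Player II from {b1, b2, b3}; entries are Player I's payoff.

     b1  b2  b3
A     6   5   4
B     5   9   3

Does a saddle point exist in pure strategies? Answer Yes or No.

Yes

Row minima: A → 4, B → 3; maximin = 4.
Column maxima: b1 → 6, b2 → 9, b3 → 4; minimax = 4.
maximin = minimax = 4, so a saddle point exists.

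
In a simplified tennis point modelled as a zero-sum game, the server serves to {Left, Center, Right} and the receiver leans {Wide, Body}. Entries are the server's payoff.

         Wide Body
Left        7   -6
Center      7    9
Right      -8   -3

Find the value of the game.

Row minima: Left → -6, Center → 7, Right → -8; maximin = 7.
Column maxima: Wide → 7, Body → 9; minimax = 7.
Since maximin = minimax = 7, there is a saddle point and the value is 7.

7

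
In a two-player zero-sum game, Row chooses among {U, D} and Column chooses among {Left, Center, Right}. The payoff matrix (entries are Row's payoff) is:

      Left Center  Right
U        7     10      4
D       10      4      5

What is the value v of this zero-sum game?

Row minima: U → 4, D → 4; maximin = 4.
Column maxima: Left → 10, Center → 10, Right → 5; minimax = 5.
4 ≠ 5, so there is no saddle point; optimal play is mixed.
Left is strictly dominated by Right (it gives Row strictly more in every row), so Column never plays it.
On the remaining 2×2 (U, D vs Center, Right):
Let Row play U with probability p. Expected payoff against Center: 10p + 4(1−p) = 6p + 4; against Right: 4p + 5(1−p) = −p + 5.
Setting these equal: 6p + 4 = −p + 5 ⇒ 7p = 1 ⇒ p = 1/7, and the value is (6)·(1/7) + 4 = 34/7.
For Column: with q = P(Center), equating U's and D's payoffs gives 6q + 4 = −q + 5 ⇒ q = 1/7.

34/7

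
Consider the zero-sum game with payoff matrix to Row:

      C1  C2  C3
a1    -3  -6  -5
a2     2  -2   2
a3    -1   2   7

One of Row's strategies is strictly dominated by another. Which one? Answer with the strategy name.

a2 gives a strictly higher payoff than a1 against every column: 2 > -3, -2 > -6, 2 > -5.
So a1 is strictly dominated and Row never plays it.

a1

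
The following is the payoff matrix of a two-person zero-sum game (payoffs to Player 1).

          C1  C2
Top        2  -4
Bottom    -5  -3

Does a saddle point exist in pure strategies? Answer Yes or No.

Row minima: Top → -4, Bottom → -5; maximin = -4.
Column maxima: C1 → 2, C2 → -3; minimax = -3.
-4 ≠ -3, so no pure-strategy equilibrium exists.

No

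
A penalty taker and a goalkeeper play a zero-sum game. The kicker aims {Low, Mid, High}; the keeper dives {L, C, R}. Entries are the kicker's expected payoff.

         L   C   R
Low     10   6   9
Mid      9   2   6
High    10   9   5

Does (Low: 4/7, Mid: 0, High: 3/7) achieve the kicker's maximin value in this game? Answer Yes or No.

Against L this mix gives (4/7)·10 + (3/7)·10 = 10.
Against C this mix gives (4/7)·6 + (3/7)·9 = 51/7.
Against R this mix gives (4/7)·9 + (3/7)·5 = 51/7.
All of the keeper's active replies (C, R) yield 51/7, and no column does worse for the kicker. The mix makes the keeper indifferent and guarantees 51/7, so it is optimal.

Yes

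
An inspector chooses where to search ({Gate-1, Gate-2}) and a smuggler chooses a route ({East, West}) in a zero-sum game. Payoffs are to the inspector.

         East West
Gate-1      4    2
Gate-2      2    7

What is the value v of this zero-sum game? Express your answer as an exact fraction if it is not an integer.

24/7

Row minima: Gate-1 → 2, Gate-2 → 2; maximin = 2.
Column maxima: East → 4, West → 7; minimax = 4.
2 ≠ 4, so there is no saddle point; optimal play is mixed.
Let the inspector play Gate-1 with probability p. Expected payoff against East: 4p + 2(1−p) = 2p + 2; against West: 2p + 7(1−p) = −5p + 7.
Setting these equal: 2p + 2 = −5p + 7 ⇒ 7p = 5 ⇒ p = 5/7, and the value is (2)·(5/7) + 2 = 24/7.
For the smuggler: with q = P(East), equating Gate-1's and Gate-2's payoffs gives 2q + 2 = −5q + 7 ⇒ q = 5/7.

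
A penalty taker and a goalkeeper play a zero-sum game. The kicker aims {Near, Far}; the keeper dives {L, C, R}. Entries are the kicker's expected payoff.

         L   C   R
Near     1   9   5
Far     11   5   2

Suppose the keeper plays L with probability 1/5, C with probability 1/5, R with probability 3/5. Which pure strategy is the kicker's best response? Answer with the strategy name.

Expected payoff of Near: (1/5)·1 + (1/5)·9 + (3/5)·5 = 5.
Expected payoff of Far: (1/5)·11 + (1/5)·5 + (3/5)·2 = 22/5.
The largest is 5, so the kicker's best response is Near.

Near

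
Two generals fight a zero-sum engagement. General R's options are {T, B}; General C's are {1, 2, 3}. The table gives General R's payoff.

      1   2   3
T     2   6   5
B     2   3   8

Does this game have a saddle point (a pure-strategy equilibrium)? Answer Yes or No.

Row minima: T → 2, B → 2; maximin = 2.
Column maxima: 1 → 2, 2 → 6, 3 → 8; minimax = 2.
maximin = minimax = 2, so a saddle point exists.

Yes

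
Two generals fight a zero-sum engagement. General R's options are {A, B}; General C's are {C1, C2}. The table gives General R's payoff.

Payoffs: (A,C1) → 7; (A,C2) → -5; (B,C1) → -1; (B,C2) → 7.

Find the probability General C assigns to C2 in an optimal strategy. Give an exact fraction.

2/5

Row minima: A → -5, B → -1; maximin = -1.
Column maxima: C1 → 7, C2 → 7; minimax = 7.
-1 ≠ 7, so there is no saddle point; optimal play is mixed.
Let General R play A with probability p. Expected payoff against C1: 7p + (-1)(1−p) = 8p − 1; against C2: (-5)p + 7(1−p) = −12p + 7.
Setting these equal: 8p − 1 = −12p + 7 ⇒ 20p = 8 ⇒ p = 2/5, and the value is (8)·(2/5) − 1 = 11/5.
For General C: with q = P(C1), equating A's and B's payoffs gives 12q − 5 = −8q + 7 ⇒ q = 3/5.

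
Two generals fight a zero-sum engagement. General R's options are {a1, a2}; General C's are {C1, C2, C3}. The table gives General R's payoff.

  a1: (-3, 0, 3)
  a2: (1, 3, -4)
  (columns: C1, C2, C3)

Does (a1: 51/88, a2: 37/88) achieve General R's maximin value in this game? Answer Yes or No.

Against C1 this mix gives (51/88)·(-3) + (37/88)·1 = -29/22.
Against C2 this mix gives (51/88)·0 + (37/88)·3 = 111/88.
Against C3 this mix gives (51/88)·3 + (37/88)·(-4) = 5/88.
General C will play C1, holding General R to -29/22. Shifting weight toward the row that does better against C1 would raise this floor (the equalizing mix achieves -9/11 against both C1 and C3), so the proposed strategy is not optimal.

No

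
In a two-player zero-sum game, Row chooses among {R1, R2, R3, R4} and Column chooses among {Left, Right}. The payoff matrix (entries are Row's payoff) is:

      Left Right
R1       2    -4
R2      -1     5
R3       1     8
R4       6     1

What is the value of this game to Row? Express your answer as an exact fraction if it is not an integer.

Row minima: R1 → -4, R2 → -1, R3 → 1, R4 → 1; maximin = 1.
Column maxima: Left → 6, Right → 8; minimax = 6.
1 ≠ 6, so there is no saddle point; optimal play is mixed.
R1 is strictly dominated by R4, so Row never plays it.
R2 is strictly dominated by R3, so Row never plays it.
On the remaining 2×2 (R3, R4 vs Left, Right):
Let Row play R3 with probability p. Expected payoff against Left: 1p + 6(1−p) = −5p + 6; against Right: 8p + 1(1−p) = 7p + 1.
Setting these equal: −5p + 6 = 7p + 1 ⇒ −12p = -5 ⇒ p = 5/12, and the value is (-5)·(5/12) + 6 = 47/12.
For Column: with q = P(Left), equating R3's and R4's payoffs gives −7q + 8 = 5q + 1 ⇒ q = 7/12.

47/12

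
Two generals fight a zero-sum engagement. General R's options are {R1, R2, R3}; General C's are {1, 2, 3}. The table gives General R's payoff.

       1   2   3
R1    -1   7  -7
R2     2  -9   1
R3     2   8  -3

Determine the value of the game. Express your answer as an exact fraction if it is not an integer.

-19/21

Row minima: R1 → -7, R2 → -9, R3 → -3; maximin = -3.
Column maxima: 1 → 2, 2 → 8, 3 → 1; minimax = 1.
-3 ≠ 1, so there is no saddle point; optimal play is mixed.
R1 is strictly dominated by R3, so General R never plays it.
1 is strictly dominated by 3 (it gives General R strictly more in every row), so General C never plays it.
On the remaining 2×2 (R2, R3 vs 2, 3):
Let General R play R2 with probability p. Expected payoff against 2: (-9)p + 8(1−p) = −17p + 8; against 3: 1p + (-3)(1−p) = 4p − 3.
Setting these equal: −17p + 8 = 4p − 3 ⇒ −21p = -11 ⇒ p = 11/21, and the value is (-17)·(11/21) + 8 = -19/21.
For General C: with q = P(2), equating R2's and R3's payoffs gives −10q + 1 = 11q − 3 ⇒ q = 4/21.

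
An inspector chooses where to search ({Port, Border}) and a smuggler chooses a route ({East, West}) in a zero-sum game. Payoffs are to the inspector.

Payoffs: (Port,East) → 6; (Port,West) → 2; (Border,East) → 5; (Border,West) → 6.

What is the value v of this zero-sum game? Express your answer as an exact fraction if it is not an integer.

26/5

Row minima: Port → 2, Border → 5; maximin = 5.
Column maxima: East → 6, West → 6; minimax = 6.
5 ≠ 6, so there is no saddle point; optimal play is mixed.
Let the inspector play Port with probability p. Expected payoff against East: 6p + 5(1−p) = p + 5; against West: 2p + 6(1−p) = −4p + 6.
Setting these equal: p + 5 = −4p + 6 ⇒ 5p = 1 ⇒ p = 1/5, and the value is (1)·(1/5) + 5 = 26/5.
For the smuggler: with q = P(East), equating Port's and Border's payoffs gives 4q + 2 = −q + 6 ⇒ q = 4/5.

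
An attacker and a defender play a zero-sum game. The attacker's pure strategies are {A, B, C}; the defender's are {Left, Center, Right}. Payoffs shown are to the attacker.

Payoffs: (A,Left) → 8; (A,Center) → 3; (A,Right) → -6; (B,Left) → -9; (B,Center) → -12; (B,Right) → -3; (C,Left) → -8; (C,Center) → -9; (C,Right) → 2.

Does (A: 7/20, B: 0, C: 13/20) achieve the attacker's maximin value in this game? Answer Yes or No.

No

Against Left this mix gives (7/20)·8 + (13/20)·(-8) = -12/5.
Against Center this mix gives (7/20)·3 + (13/20)·(-9) = -24/5.
Against Right this mix gives (7/20)·(-6) + (13/20)·2 = -4/5.
The defender will play Center, holding the attacker to -24/5. Shifting weight toward the row that does better against Center would raise this floor (the equalizing mix achieves -12/5 against both Center and Right), so the proposed strategy is not optimal.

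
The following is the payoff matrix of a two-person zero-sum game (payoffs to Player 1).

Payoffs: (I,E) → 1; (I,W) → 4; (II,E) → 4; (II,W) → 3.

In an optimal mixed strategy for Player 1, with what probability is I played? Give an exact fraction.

Row minima: I → 1, II → 3; maximin = 3.
Column maxima: E → 4, W → 4; minimax = 4.
3 ≠ 4, so there is no saddle point; optimal play is mixed.
Let Player 1 play I with probability p. Expected payoff against E: 1p + 4(1−p) = −3p + 4; against W: 4p + 3(1−p) = p + 3.
Setting these equal: −3p + 4 = p + 3 ⇒ −4p = -1 ⇒ p = 1/4, and the value is (-3)·(1/4) + 4 = 13/4.
For Player 2: with q = P(E), equating I's and II's payoffs gives −3q + 4 = q + 3 ⇒ q = 1/4.

1/4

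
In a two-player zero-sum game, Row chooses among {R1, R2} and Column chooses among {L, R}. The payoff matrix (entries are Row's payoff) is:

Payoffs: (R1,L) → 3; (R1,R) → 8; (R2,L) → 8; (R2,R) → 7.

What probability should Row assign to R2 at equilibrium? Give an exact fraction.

5/6

Row minima: R1 → 3, R2 → 7; maximin = 7.
Column maxima: L → 8, R → 8; minimax = 8.
7 ≠ 8, so there is no saddle point; optimal play is mixed.
Let Row play R1 with probability p. Expected payoff against L: 3p + 8(1−p) = −5p + 8; against R: 8p + 7(1−p) = p + 7.
Setting these equal: −5p + 8 = p + 7 ⇒ −6p = -1 ⇒ p = 1/6, and the value is (-5)·(1/6) + 8 = 43/6.
For Column: with q = P(L), equating R1's and R2's payoffs gives −5q + 8 = q + 7 ⇒ q = 1/6.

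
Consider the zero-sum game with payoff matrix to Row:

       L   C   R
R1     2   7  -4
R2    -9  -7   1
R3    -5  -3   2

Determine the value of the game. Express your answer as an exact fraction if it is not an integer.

-16/13

Row minima: R1 → -4, R2 → -9, R3 → -5; maximin = -4.
Column maxima: L → 2, C → 7, R → 2; minimax = 2.
-4 ≠ 2, so there is no saddle point; optimal play is mixed.
R2 is strictly dominated by R3, so Row never plays it.
C is strictly dominated by L (it gives Row strictly more in every row), so Column never plays it.
On the remaining 2×2 (R1, R3 vs L, R):
Let Row play R1 with probability p. Expected payoff against L: 2p + (-5)(1−p) = 7p − 5; against R: (-4)p + 2(1−p) = −6p + 2.
Setting these equal: 7p − 5 = −6p + 2 ⇒ 13p = 7 ⇒ p = 7/13, and the value is (7)·(7/13) − 5 = -16/13.
For Column: with q = P(L), equating R1's and R3's payoffs gives 6q − 4 = −7q + 2 ⇒ q = 6/13.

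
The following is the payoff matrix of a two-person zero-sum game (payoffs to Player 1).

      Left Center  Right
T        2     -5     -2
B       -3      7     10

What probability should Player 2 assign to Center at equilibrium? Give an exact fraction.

Row minima: T → -5, B → -3; maximin = -3.
Column maxima: Left → 2, Center → 7, Right → 10; minimax = 2.
-3 ≠ 2, so there is no saddle point; optimal play is mixed.
Right is strictly dominated by Center (it gives Player 1 strictly more in every row), so Player 2 never plays it.
On the remaining 2×2 (T, B vs Left, Center):
Let Player 1 play T with probability p. Expected payoff against Left: 2p + (-3)(1−p) = 5p − 3; against Center: (-5)p + 7(1−p) = −12p + 7.
Setting these equal: 5p − 3 = −12p + 7 ⇒ 17p = 10 ⇒ p = 10/17, and the value is (5)·(10/17) − 3 = -1/17.
For Player 2: with q = P(Left), equating T's and B's payoffs gives 7q − 5 = −10q + 7 ⇒ q = 12/17.

5/17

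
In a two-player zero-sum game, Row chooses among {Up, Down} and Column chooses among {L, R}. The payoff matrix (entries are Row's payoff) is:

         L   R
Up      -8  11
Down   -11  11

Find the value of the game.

-8

Row minima: Up → -8, Down → -11; maximin = -8.
Column maxima: L → -8, R → 11; minimax = -8.
Since maximin = minimax = -8, there is a saddle point and the value is -8.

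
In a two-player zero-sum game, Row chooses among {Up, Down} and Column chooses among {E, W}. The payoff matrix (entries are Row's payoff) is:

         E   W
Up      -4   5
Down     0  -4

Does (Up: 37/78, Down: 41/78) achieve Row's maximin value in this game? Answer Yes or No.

No

Against E this mix gives (37/78)·(-4) + (41/78)·0 = -74/39.
Against W this mix gives (37/78)·5 + (41/78)·(-4) = 7/26.
Column will play E, holding Row to -74/39. Shifting weight toward the row that does better against E would raise this floor (the equalizing mix achieves -16/13 against both E and W), so the proposed strategy is not optimal.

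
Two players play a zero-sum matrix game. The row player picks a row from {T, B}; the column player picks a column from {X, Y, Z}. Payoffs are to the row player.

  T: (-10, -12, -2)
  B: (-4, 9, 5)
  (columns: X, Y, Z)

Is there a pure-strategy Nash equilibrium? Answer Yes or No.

Row minima: T → -12, B → -4; maximin = -4.
Column maxima: X → -4, Y → 9, Z → 5; minimax = -4.
maximin = minimax = -4, so a saddle point exists.

Yes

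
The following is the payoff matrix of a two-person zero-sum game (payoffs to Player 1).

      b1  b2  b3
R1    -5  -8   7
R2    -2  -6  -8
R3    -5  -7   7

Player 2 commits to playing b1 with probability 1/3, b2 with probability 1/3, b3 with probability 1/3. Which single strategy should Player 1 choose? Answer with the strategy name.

R3

Expected payoff of R1: (1/3)·(-5) + (1/3)·(-8) + (1/3)·7 = -2.
Expected payoff of R2: (1/3)·(-2) + (1/3)·(-6) + (1/3)·(-8) = -16/3.
Expected payoff of R3: (1/3)·(-5) + (1/3)·(-7) + (1/3)·7 = -5/3.
The largest is -5/3, so Player 1's best response is R3.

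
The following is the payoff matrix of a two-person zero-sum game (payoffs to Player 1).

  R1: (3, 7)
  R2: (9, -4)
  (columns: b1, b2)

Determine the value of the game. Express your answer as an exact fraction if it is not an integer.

Row minima: R1 → 3, R2 → -4; maximin = 3.
Column maxima: b1 → 9, b2 → 7; minimax = 7.
3 ≠ 7, so there is no saddle point; optimal play is mixed.
Let Player 1 play R1 with probability p. Expected payoff against b1: 3p + 9(1−p) = −6p + 9; against b2: 7p + (-4)(1−p) = 11p − 4.
Setting these equal: −6p + 9 = 11p − 4 ⇒ −17p = -13 ⇒ p = 13/17, and the value is (-6)·(13/17) + 9 = 75/17.
For Player 2: with q = P(b1), equating R1's and R2's payoffs gives −4q + 7 = 13q − 4 ⇒ q = 11/17.

75/17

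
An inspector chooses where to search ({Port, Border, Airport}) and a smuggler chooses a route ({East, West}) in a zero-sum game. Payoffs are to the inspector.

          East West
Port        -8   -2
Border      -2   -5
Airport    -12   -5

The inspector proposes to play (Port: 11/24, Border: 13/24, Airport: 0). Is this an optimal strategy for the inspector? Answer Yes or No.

No

Against East this mix gives (11/24)·(-8) + (13/24)·(-2) = -19/4.
Against West this mix gives (11/24)·(-2) + (13/24)·(-5) = -29/8.
The smuggler will play East, holding the inspector to -19/4. Shifting weight toward the row that does better against East would raise this floor (the equalizing mix achieves -4 against both East and West), so the proposed strategy is not optimal.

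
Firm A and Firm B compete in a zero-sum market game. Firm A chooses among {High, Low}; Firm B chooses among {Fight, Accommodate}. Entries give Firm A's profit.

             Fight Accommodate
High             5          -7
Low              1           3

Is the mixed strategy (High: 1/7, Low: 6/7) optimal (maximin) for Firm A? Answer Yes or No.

Against Fight this mix gives (1/7)·5 + (6/7)·1 = 11/7.
Against Accommodate this mix gives (1/7)·(-7) + (6/7)·3 = 11/7.
All of Firm B's active replies (Fight, Accommodate) yield 11/7, and no column does worse for Firm A. The mix makes Firm B indifferent and guarantees 11/7, so it is optimal.

Yes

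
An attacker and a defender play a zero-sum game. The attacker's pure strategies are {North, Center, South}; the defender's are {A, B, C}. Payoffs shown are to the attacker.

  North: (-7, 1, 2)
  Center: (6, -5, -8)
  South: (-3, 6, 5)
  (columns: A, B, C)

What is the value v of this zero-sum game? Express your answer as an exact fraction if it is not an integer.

Row minima: North → -7, Center → -8, South → -3; maximin = -3.
Column maxima: A → 6, B → 6, C → 5; minimax = 5.
-3 ≠ 5, so there is no saddle point; optimal play is mixed.
North is strictly dominated by South, so the attacker never plays it.
With North eliminated, B is strictly dominated by C (it gives the attacker strictly more in every remaining row), so the defender never plays it.
On the remaining 2×2 (Center, South vs A, C):
Let the attacker play Center with probability p. Expected payoff against A: 6p + (-3)(1−p) = 9p − 3; against C: (-8)p + 5(1−p) = −13p + 5.
Setting these equal: 9p − 3 = −13p + 5 ⇒ 22p = 8 ⇒ p = 4/11, and the value is (9)·(4/11) − 3 = 3/11.
For the defender: with q = P(A), equating Center's and South's payoffs gives 14q − 8 = −8q + 5 ⇒ q = 13/22.

3/11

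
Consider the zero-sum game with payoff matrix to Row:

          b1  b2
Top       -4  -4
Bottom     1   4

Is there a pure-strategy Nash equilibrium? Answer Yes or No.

Yes

Row minima: Top → -4, Bottom → 1; maximin = 1.
Column maxima: b1 → 1, b2 → 4; minimax = 1.
maximin = minimax = 1, so a saddle point exists.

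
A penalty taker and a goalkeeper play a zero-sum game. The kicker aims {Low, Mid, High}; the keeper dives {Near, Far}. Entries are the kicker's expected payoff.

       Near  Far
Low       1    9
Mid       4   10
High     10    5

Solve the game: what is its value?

Row minima: Low → 1, Mid → 4, High → 5; maximin = 5.
Column maxima: Near → 10, Far → 10; minimax = 10.
5 ≠ 10, so there is no saddle point; optimal play is mixed.
Low is strictly dominated by Mid, so the kicker never plays it.
On the remaining 2×2 (Mid, High vs Near, Far):
Let the kicker play Mid with probability p. Expected payoff against Near: 4p + 10(1−p) = −6p + 10; against Far: 10p + 5(1−p) = 5p + 5.
Setting these equal: −6p + 10 = 5p + 5 ⇒ −11p = -5 ⇒ p = 5/11, and the value is (-6)·(5/11) + 10 = 80/11.
For the keeper: with q = P(Near), equating Mid's and High's payoffs gives −6q + 10 = 5q + 5 ⇒ q = 5/11.

80/11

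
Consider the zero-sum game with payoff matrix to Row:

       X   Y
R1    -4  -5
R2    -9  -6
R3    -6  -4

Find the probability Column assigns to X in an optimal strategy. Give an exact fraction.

Row minima: R1 → -5, R2 → -9, R3 → -6; maximin = -5.
Column maxima: X → -4, Y → -4; minimax = -4.
-5 ≠ -4, so there is no saddle point; optimal play is mixed.
R2 is strictly dominated by R1, so Row never plays it.
On the remaining 2×2 (R1, R3 vs X, Y):
Let Row play R1 with probability p. Expected payoff against X: (-4)p + (-6)(1−p) = 2p − 6; against Y: (-5)p + (-4)(1−p) = −p − 4.
Setting these equal: 2p − 6 = −p − 4 ⇒ 3p = 2 ⇒ p = 2/3, and the value is (2)·(2/3) − 6 = -14/3.
For Column: with q = P(X), equating R1's and R3's payoffs gives q − 5 = −2q − 4 ⇒ q = 1/3.

1/3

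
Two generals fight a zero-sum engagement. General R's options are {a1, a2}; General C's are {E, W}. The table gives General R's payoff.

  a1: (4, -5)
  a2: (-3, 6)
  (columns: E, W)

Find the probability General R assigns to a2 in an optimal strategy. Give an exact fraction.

Row minima: a1 → -5, a2 → -3; maximin = -3.
Column maxima: E → 4, W → 6; minimax = 4.
-3 ≠ 4, so there is no saddle point; optimal play is mixed.
Let General R play a1 with probability p. Expected payoff against E: 4p + (-3)(1−p) = 7p − 3; against W: (-5)p + 6(1−p) = −11p + 6.
Setting these equal: 7p − 3 = −11p + 6 ⇒ 18p = 9 ⇒ p = 1/2, and the value is (7)·(1/2) − 3 = 1/2.
For General C: with q = P(E), equating a1's and a2's payoffs gives 9q − 5 = −9q + 6 ⇒ q = 11/18.

1/2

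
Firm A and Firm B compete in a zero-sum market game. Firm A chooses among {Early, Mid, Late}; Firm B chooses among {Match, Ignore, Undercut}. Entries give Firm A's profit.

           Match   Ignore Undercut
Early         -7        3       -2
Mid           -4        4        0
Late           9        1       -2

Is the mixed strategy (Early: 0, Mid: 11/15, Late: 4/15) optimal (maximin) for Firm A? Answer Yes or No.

Against Match this mix gives (11/15)·(-4) + (4/15)·9 = -8/15.
Against Ignore this mix gives (11/15)·4 + (4/15)·1 = 16/5.
Against Undercut this mix gives (11/15)·0 + (4/15)·(-2) = -8/15.
All of Firm B's active replies (Match, Undercut) yield -8/15, and no column does worse for Firm A. The mix makes Firm B indifferent and guarantees -8/15, so it is optimal.

Yes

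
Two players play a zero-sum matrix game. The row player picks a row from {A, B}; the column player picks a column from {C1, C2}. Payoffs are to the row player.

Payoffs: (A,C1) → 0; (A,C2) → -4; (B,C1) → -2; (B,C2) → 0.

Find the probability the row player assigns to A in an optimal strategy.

1/3

Row minima: A → -4, B → -2; maximin = -2.
Column maxima: C1 → 0, C2 → 0; minimax = 0.
-2 ≠ 0, so there is no saddle point; optimal play is mixed.
Let the row player play A with probability p. Expected payoff against C1: 0p + (-2)(1−p) = 2p − 2; against C2: (-4)p + 0(1−p) = −4p.
Setting these equal: 2p − 2 = −4p ⇒ 6p = 2 ⇒ p = 1/3, and the value is (2)·(1/3) − 2 = -4/3.
For the column player: with q = P(C1), equating A's and B's payoffs gives 4q − 4 = −2q ⇒ q = 2/3.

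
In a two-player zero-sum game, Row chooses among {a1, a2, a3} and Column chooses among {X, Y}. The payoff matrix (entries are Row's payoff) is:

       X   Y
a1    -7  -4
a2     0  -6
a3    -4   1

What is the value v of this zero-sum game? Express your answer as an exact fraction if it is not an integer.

Row minima: a1 → -7, a2 → -6, a3 → -4; maximin = -4.
Column maxima: X → 0, Y → 1; minimax = 0.
-4 ≠ 0, so there is no saddle point; optimal play is mixed.
a1 is strictly dominated by a3, so Row never plays it.
On the remaining 2×2 (a2, a3 vs X, Y):
Let Row play a2 with probability p. Expected payoff against X: 0p + (-4)(1−p) = 4p − 4; against Y: (-6)p + 1(1−p) = −7p + 1.
Setting these equal: 4p − 4 = −7p + 1 ⇒ 11p = 5 ⇒ p = 5/11, and the value is (4)·(5/11) − 4 = -24/11.
For Column: with q = P(X), equating a2's and a3's payoffs gives 6q − 6 = −5q + 1 ⇒ q = 7/11.

-24/11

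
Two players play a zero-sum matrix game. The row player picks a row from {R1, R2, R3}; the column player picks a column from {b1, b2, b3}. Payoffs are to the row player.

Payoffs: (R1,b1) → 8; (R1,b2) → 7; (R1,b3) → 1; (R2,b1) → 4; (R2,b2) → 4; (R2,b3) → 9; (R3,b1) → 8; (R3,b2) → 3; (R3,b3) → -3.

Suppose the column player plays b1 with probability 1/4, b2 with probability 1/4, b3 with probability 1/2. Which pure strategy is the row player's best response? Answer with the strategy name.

Expected payoff of R1: (1/4)·8 + (1/4)·7 + (1/2)·1 = 17/4.
Expected payoff of R2: (1/4)·4 + (1/4)·4 + (1/2)·9 = 13/2.
Expected payoff of R3: (1/4)·8 + (1/4)·3 + (1/2)·(-3) = 5/4.
The largest is 13/2, so the row player's best response is R2.

R2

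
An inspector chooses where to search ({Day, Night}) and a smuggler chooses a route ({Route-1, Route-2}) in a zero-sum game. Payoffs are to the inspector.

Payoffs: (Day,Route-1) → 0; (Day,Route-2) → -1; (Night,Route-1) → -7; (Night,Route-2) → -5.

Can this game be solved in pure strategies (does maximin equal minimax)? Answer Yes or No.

Yes

Row minima: Day → -1, Night → -7; maximin = -1.
Column maxima: Route-1 → 0, Route-2 → -1; minimax = -1.
maximin = minimax = -1, so a saddle point exists.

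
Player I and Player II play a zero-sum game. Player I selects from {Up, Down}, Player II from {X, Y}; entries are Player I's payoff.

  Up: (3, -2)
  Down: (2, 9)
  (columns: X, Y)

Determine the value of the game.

31/12

Row minima: Up → -2, Down → 2; maximin = 2.
Column maxima: X → 3, Y → 9; minimax = 3.
2 ≠ 3, so there is no saddle point; optimal play is mixed.
Let Player I play Up with probability p. Expected payoff against X: 3p + 2(1−p) = p + 2; against Y: (-2)p + 9(1−p) = −11p + 9.
Setting these equal: p + 2 = −11p + 9 ⇒ 12p = 7 ⇒ p = 7/12, and the value is (1)·(7/12) + 2 = 31/12.
For Player II: with q = P(X), equating Up's and Down's payoffs gives 5q − 2 = −7q + 9 ⇒ q = 11/12.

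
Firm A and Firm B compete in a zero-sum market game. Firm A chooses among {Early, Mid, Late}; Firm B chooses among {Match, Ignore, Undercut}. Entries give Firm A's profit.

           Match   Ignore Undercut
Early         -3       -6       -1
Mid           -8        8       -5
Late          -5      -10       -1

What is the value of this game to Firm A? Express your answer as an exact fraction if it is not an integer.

-72/19

Row minima: Early → -6, Mid → -8, Late → -10; maximin = -6.
Column maxima: Match → -3, Ignore → 8, Undercut → -1; minimax = -3.
-6 ≠ -3, so there is no saddle point; optimal play is mixed.
Undercut is strictly dominated by Match (it gives Firm A strictly more in every row), so Firm B never plays it.
With Undercut eliminated, Late is strictly dominated by Early (Early gives Firm A strictly more in every remaining column), so Firm A never plays it.
On the remaining 2×2 (Early, Mid vs Match, Ignore):
Let Firm A play Early with probability p. Expected payoff against Match: (-3)p + (-8)(1−p) = 5p − 8; against Ignore: (-6)p + 8(1−p) = −14p + 8.
Setting these equal: 5p − 8 = −14p + 8 ⇒ 19p = 16 ⇒ p = 16/19, and the value is (5)·(16/19) − 8 = -72/19.
For Firm B: with q = P(Match), equating Early's and Mid's payoffs gives 3q − 6 = −16q + 8 ⇒ q = 14/19.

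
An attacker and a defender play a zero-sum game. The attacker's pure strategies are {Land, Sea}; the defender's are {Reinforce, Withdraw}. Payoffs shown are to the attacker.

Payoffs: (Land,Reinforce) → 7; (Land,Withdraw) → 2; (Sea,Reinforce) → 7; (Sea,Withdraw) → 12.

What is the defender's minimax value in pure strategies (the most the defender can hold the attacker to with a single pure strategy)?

Column maxima: Reinforce → 7, Withdraw → 12.
The smallest of these is 7.

7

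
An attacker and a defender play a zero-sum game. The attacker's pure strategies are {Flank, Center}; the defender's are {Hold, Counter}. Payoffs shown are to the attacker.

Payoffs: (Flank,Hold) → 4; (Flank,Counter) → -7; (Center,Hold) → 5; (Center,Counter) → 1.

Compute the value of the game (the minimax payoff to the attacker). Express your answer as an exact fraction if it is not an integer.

Row minima: Flank → -7, Center → 1; maximin = 1.
Column maxima: Hold → 5, Counter → 1; minimax = 1.
Since maximin = minimax = 1, there is a saddle point and the value is 1.

1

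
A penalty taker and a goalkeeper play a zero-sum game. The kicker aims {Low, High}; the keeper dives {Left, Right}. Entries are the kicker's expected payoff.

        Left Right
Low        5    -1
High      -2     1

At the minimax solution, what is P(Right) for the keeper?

Row minima: Low → -1, High → -2; maximin = -1.
Column maxima: Left → 5, Right → 1; minimax = 1.
-1 ≠ 1, so there is no saddle point; optimal play is mixed.
Let the kicker play Low with probability p. Expected payoff against Left: 5p + (-2)(1−p) = 7p − 2; against Right: (-1)p + 1(1−p) = −2p + 1.
Setting these equal: 7p − 2 = −2p + 1 ⇒ 9p = 3 ⇒ p = 1/3, and the value is (7)·(1/3) − 2 = 1/3.
For the keeper: with q = P(Left), equating Low's and High's payoffs gives 6q − 1 = −3q + 1 ⇒ q = 2/9.

7/9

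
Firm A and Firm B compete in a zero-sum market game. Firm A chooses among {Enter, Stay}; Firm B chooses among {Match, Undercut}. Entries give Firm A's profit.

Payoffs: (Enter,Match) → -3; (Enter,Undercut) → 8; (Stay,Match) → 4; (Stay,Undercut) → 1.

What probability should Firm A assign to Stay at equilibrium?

Row minima: Enter → -3, Stay → 1; maximin = 1.
Column maxima: Match → 4, Undercut → 8; minimax = 4.
1 ≠ 4, so there is no saddle point; optimal play is mixed.
Let Firm A play Enter with probability p. Expected payoff against Match: (-3)p + 4(1−p) = −7p + 4; against Undercut: 8p + 1(1−p) = 7p + 1.
Setting these equal: −7p + 4 = 7p + 1 ⇒ −14p = -3 ⇒ p = 3/14, and the value is (-7)·(3/14) + 4 = 5/2.
For Firm B: with q = P(Match), equating Enter's and Stay's payoffs gives −11q + 8 = 3q + 1 ⇒ q = 1/2.

11/14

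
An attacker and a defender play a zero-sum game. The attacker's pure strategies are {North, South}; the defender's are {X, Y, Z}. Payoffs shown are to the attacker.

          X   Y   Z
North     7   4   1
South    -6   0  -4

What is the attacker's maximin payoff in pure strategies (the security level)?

1

Row minima: North → 1, South → -6.
The best of these is 1.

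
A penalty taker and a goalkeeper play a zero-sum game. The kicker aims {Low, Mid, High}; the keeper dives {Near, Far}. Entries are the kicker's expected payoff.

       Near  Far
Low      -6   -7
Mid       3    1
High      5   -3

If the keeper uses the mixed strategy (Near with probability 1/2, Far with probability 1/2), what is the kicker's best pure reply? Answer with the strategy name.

Expected payoff of Low: (1/2)·(-6) + (1/2)·(-7) = -13/2.
Expected payoff of Mid: (1/2)·3 + (1/2)·1 = 2.
Expected payoff of High: (1/2)·5 + (1/2)·(-3) = 1.
The largest is 2, so the kicker's best response is Mid.

Mid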